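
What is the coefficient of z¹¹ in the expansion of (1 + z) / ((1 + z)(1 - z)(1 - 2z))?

4095

The denominator gives the recurrence a_n = 2a_(n−1) + a_(n−2) − 2a_(n−3) for n ≥ 3; the numerator fixes a_0 = 1, a_1 = 3, a_2 = 7.
Iterating: 1, 3, 7, 15, 31, 63, 127, 255, 511, 1023, 2047, 4095, so a_11 = 4095.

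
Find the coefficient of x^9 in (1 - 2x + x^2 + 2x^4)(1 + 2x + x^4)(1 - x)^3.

-7

(1 - 2x + x^2 + 2x^4) has coefficients 1,-2,1,0,2 for degrees 0…4.
(1 + 2x + x^4) has coefficients 1,2,0,0,1,0,0,0,0,0 for degrees 0…9.
Finally multiplying by (1 - x)^3, the product of all factors after the first has coefficients 1,-1,-3,5,-1,-3,3,-1,0,0 for degrees 0…9.
[x^9] = 1·0 − 2·0 + 1·(-1) + 2·(-3) = -7.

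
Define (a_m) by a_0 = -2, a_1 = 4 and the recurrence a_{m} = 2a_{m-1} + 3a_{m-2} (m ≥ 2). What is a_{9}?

The ordinary generating function has denominator 1 - 2t - 3t^2.
Iterating the recurrence: a_0,…,a_{9} = -2, 4, 2, 16, 38, 124, 362, 1096, 3278, 9844.

9844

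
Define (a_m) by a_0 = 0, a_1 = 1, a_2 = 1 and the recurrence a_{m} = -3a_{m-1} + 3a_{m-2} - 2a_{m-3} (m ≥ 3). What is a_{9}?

-1080

The ordinary generating function has denominator 1 + 3t - 3t^2 + 2t^3.
Iterating the recurrence: a_0,…,a_{9} = 0, 1, 1, 0, 1, -5, 18, -71, 277, -1080.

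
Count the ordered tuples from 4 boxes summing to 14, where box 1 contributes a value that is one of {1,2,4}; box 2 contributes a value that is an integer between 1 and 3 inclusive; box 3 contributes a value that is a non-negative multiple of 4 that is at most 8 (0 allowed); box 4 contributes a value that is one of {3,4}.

The generating function for the choices is (y + y² + y⁴)·(y + y² + y³)·(1 + y⁴ + y⁸)·(y³ + y⁴); the count is [y¹⁴].
(y + y² + y⁴) has coefficients 0,1,1,0,1 for degrees 0…4.
(y + y² + y³) has coefficients 0,1,1,1,0,0,0,0,0,0,0,0,0,0,0 for degrees 0…14.
Multiplying by (1 + y⁴ + y⁸) gives running coefficients 0,1,1,1,0,1,1,1,0,1,1,1,0,0,0 for degrees 0…14.
Finally multiplying by (y³ + y⁴), the product of all factors after the first has coefficients 0,0,0,0,1,2,2,1,1,2,2,1,1,2,2 for degrees 0…14.
[y¹⁴] = 1·2 + 1·1 + 1·2 = 5.

5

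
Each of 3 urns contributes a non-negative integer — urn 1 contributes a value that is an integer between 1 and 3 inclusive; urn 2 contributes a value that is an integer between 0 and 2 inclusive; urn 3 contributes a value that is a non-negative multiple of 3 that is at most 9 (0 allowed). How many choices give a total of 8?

3

The generating function for the choices is (z + z^2 + z^3)·(1 + z + z^2)·(1 + z^3 + z^6 + z^9); the count is [z^8].
(z + z^2 + z^3) has coefficients 0,1,1,1 for degrees 0…3.
(1 + z + z^2) has coefficients 1,1,1,0,0,0,0,0,0 for degrees 0…8.
Finally multiplying by (1 + z^3 + z^6 + z^9), the product of all factors after the first has coefficients 1,1,1,1,1,1,1,1,1 for degrees 0…8.
[z^8] = 1·1 + 1·1 + 1·1 = 3.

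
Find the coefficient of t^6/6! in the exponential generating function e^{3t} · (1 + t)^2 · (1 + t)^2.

37341

The EGF product rule gives c_6 = Σ_{k_1+k_2+k_3=6} C(6; k_1,k_2,k_3) · ∏ g_i(k_i), where e^{3t} gives (3)^k; (1+t)^2 gives the falling factorial (2)_k; (1+t)^2 gives the falling factorial (2)_k.
g_1(k) for k = 0…6: 1, 3, 9, 27, 81, 243, 729.
g_2(k) for k = 0…6: 1, 2, 2, 0, 0, 0, 0.
g_3(k) for k = 0…6: 1, 2, 2, 0, 0, 0, 0.
First combine the last two factors: h(k) = Σ_j C(k,j)·g_2(j)·g_3(k−j) for k = 0…6: 1, 4, 12, 24, 24, 0, 0.
c_6 = Σ_k C(6,k)·g_1(k)·h(6−k) = 15·9·24 + 20·27·24 + 15·81·12 + 6·243·4 + 1·729·1 = 3240 + 12960 + 14580 + 5832 + 729 = 37341.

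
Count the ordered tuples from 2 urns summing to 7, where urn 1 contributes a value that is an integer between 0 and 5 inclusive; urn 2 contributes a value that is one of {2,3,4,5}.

4

The generating function for the choices is (1 + q + q² + q³ + q⁴ + q⁵)·(q² + q³ + q⁴ + q⁵); the count is [q⁷].
(1 + q + q² + q³ + q⁴ + q⁵) has coefficients 1,1,1,1,1,1 for degrees 0…5.
(q² + q³ + q⁴ + q⁵) has coefficients 0,0,1,1,1,1,0,0 for degrees 0…7.
[q⁷] = 1·0 + 1·0 + 1·1 + 1·1 + 1·1 + 1·1 = 4.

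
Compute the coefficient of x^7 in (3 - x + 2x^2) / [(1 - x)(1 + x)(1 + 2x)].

Partial fractions give a closed form: a_n = (2/3)·1^n + (-3)·(-1)^n + (16/3)·(-2)^n.
At n = 7: a_7 = -679.

-679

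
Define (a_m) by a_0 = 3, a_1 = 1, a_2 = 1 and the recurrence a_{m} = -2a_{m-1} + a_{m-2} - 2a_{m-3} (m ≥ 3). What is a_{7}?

-255

The ordinary generating function has denominator 1 + 2z - z^2 + 2z^3.
Iterating the recurrence: a_0,…,a_{7} = 3, 1, 1, -7, 13, -35, 97, -255.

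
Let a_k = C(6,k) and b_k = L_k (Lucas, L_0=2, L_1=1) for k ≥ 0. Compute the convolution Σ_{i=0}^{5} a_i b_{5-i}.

This is [x^5] in the product of the two ordinary generating functions.
Σ = 1·11 + 6·7 + 15·4 + 20·3 + 15·1 + 6·2 = 200.

200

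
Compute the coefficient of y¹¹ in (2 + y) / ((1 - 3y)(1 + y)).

310007

Partial fractions give a closed form: a_n = (7/4)·3^n + (1/4)·(-1)^n.
At n = 11: a_11 = 310007.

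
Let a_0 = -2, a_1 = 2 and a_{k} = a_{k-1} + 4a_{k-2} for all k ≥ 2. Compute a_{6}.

-102

The ordinary generating function has denominator 1 - t - 4t^2.
Iterating the recurrence: a_0,…,a_{6} = -2, 2, -6, 2, -22, -14, -102.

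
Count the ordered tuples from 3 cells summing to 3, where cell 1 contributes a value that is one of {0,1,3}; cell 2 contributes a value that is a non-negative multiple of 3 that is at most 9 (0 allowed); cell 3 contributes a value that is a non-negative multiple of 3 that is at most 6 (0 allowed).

The generating function for the choices is (1 + x + x³)·(1 + x³ + x⁶ + x⁹)·(1 + x³ + x⁶); the count is [x³].
(1 + x + x³) has coefficients 1,1,0,1 for degrees 0…3.
(1 + x³ + x⁶ + x⁹) has coefficients 1,0,0,1 for degrees 0…3.
Finally multiplying by (1 + x³ + x⁶), the product of all factors after the first has coefficients 1,0,0,2 for degrees 0…3.
[x³] = 1·2 + 1·0 + 1·1 = 3.

3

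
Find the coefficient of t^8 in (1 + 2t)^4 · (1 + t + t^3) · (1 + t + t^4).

72

(1 + 2t)^4 has coefficients 1,8,24,32,16 for degrees 0…4.
(1 + t + t^3) has coefficients 1,1,0,1,0,0,0,0,0 for degrees 0…8.
Finally multiplying by (1 + t + t^4), the product of all factors after the first has coefficients 1,2,1,1,2,1,0,1,0 for degrees 0…8.
[t^8] = 1·0 + 8·1 + 24·0 + 32·1 + 16·2 = 72.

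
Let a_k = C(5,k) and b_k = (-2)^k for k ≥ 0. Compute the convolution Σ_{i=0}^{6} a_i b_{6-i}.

2

This is [x^6] in the product of the two ordinary generating functions.
Σ = 1·64 + 5·(-32) + 10·16 + 10·(-8) + 5·4 + 1·(-2) + 0·1 = 2.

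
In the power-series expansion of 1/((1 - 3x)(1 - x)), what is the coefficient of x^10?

Partial fractions give a closed form: a_n = (3/2)·3^n + (-1/2)·1^n.
At n = 10: a_10 = 88573.

88573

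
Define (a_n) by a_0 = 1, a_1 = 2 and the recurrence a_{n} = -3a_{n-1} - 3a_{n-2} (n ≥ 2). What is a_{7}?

-54

The ordinary generating function has denominator 1 + 3q + 3q^2.
Iterating the recurrence: a_0,…,a_{7} = 1, 2, -9, 21, -36, 45, -27, -54.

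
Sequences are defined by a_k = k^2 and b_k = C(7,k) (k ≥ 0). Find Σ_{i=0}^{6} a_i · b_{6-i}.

This is [x^6] in the product of the two ordinary generating functions.
Σ = 0·7 + 1·21 + 4·35 + 9·35 + 16·21 + 25·7 + 36·1 = 1023.

1023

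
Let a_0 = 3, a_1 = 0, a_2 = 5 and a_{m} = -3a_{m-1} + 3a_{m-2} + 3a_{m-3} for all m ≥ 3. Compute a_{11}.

-231282

The ordinary generating function has denominator 1 + 3t - 3t^2 - 3t^3.
Iterating the recurrence: a_0,…,a_{11} = 3, 0, 5, -6, 33, -102, 387, -1368, 4959, -17820, 64233, -231282.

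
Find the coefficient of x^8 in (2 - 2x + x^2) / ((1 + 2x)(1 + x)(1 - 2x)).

937

Partial fractions give a closed form: a_n = (13/4)·(-2)^n + (-5/3)·(-1)^n + (5/12)·2^n.
At n = 8: a_8 = 937.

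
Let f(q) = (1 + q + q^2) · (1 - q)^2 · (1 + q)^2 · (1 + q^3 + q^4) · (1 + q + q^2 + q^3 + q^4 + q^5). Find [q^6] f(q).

(1 + q + q^2) has coefficients 1,1,1 for degrees 0…2.
(1 - q)^2 has coefficients 1,-2,1,0,0,0,0 for degrees 0…6.
Multiplying by (1 + q)^2 gives running coefficients 1,0,-2,0,1,0,0 for degrees 0…6.
Multiplying by (1 + q^3 + q^4) gives running coefficients 1,0,-2,1,2,-2,-2 for degrees 0…6.
Finally multiplying by (1 + q + q^2 + q^3 + q^4 + q^5), the product of all factors after the first has coefficients 1,1,-1,0,2,0,-3 for degrees 0…6.
[q^6] = 1·(-3) + 1·0 + 1·2 = -1.

-1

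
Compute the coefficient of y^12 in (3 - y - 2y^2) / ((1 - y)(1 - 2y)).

The denominator gives the recurrence a_n = 3a_(n−1) − 2a_(n−2) for n ≥ 3; the numerator fixes a_0 = 3, a_1 = 8, a_2 = 16.
Iterating: 3, 8, 16, 32, 64, 128, 256, 512, 1024, 2048, 4096, 8192, 16384, so a_12 = 16384.

16384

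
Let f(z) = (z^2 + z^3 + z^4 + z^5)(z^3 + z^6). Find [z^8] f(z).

2

(z^2 + z^3 + z^4 + z^5) has coefficients 0,0,1,1,1,1 for degrees 0…5.
(z^3 + z^6) has coefficients 0,0,0,1,0,0,1,0,0 for degrees 0…8.
[z^8] = 1·1 + 1·0 + 1·0 + 1·1 = 2.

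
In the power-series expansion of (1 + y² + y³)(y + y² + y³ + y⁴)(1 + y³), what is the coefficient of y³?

2

(1 + y² + y³) has coefficients 1,0,1,1 for degrees 0…3.
(y + y² + y³ + y⁴) has coefficients 0,1,1,1 for degrees 0…3.
Finally multiplying by (1 + y³), the product of all factors after the first has coefficients 0,1,1,1 for degrees 0…3.
[y³] = 1·1 + 1·1 + 1·0 = 2.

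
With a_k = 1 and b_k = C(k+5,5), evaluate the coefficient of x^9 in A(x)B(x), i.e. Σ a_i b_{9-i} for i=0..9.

5005

This is [x^9] in the product of the two ordinary generating functions.
Σ = 1·2002 + 1·1287 + 1·792 + 1·462 + 1·252 + 1·126 + 1·56 + 1·21 + 1·6 + 1·1 = 5005.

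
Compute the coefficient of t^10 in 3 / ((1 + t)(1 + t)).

The denominator gives the recurrence a_n = −2a_(n−1) − a_(n−2) for n ≥ 2; the numerator fixes a_0 = 3, a_1 = -6.
Iterating: 3, -6, 9, -12, 15, -18, 21, -24, 27, -30, 33, so a_10 = 33.

33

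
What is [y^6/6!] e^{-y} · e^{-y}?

The EGF product rule gives c_6 = Σ_{k_1+k_2=6} C(6; k_1,k_2) · ∏ g_i(k_i), where e^{-y} gives (-1)^k; e^{-y} gives (-1)^k.
g_1(k) for k = 0…6: 1, -1, 1, -1, 1, -1, 1.
g_2(k) for k = 0…6: 1, -1, 1, -1, 1, -1, 1.
c_6 = Σ_k C(6,k)·g_1(k)·g_2(6−k) = 1·1·1 + 6·(-1)·(-1) + 15·1·1 + 20·(-1)·(-1) + 15·1·1 + 6·(-1)·(-1) + 1·1·1 = 1 + 6 + 15 + 20 + 15 + 6 + 1 = 64.

64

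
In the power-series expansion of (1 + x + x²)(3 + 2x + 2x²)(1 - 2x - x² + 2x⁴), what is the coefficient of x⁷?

(1 + x + x²) has coefficients 1,1,1 for degrees 0…2.
(3 + 2x + 2x²) has coefficients 3,2,2,0,0,0,0,0 for degrees 0…7.
Finally multiplying by (1 - 2x - x² + 2x⁴), the product of all factors after the first has coefficients 3,-4,-5,-6,4,4,4,0 for degrees 0…7.
[x⁷] = 1·0 + 1·4 + 1·4 = 8.

8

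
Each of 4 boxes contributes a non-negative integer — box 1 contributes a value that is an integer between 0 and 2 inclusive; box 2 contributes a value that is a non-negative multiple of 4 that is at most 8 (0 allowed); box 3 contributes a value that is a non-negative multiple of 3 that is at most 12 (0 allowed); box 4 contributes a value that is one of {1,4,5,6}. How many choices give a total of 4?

The generating function for the choices is (1 + y + y^2)·(1 + y^4 + y^8)·(1 + y^3 + y^6 + y^9 + y^12)·(y + y^4 + y^5 + y^6); the count is [y^4].
(1 + y + y^2) has coefficients 1,1,1 for degrees 0…2.
(1 + y^4 + y^8) has coefficients 1,0,0,0,1 for degrees 0…4.
Multiplying by (1 + y^3 + y^6 + y^9 + y^12) gives running coefficients 1,0,0,1,1 for degrees 0…4.
Finally multiplying by (y + y^4 + y^5 + y^6), the product of all factors after the first has coefficients 0,1,0,0,2 for degrees 0…4.
[y^4] = 1·2 + 1·0 + 1·0 = 2.

2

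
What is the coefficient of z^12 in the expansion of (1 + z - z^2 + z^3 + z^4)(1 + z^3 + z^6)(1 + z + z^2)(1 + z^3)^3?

(1 + z - z^2 + z^3 + z^4) has coefficients 1,1,-1,1,1 for degrees 0…4.
(1 + z^3 + z^6) has coefficients 1,0,0,1,0,0,1,0,0,0,0,0,0 for degrees 0…12.
Multiplying by (1 + z + z^2) gives running coefficients 1,1,1,1,1,1,1,1,1,0,0,0,0 for degrees 0…12.
Finally multiplying by (1 + z^3)^3, the product of all factors after the first has coefficients 1,1,1,4,4,4,7,7,7,7,7,7,4 for degrees 0…12.
[z^12] = 1·4 + 1·7 − 1·7 + 1·7 + 1·7 = 18.

18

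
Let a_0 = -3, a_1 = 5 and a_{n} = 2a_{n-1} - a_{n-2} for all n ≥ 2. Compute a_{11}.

85

The ordinary generating function has denominator 1 - 2q + q^2.
Iterating the recurrence: a_0,…,a_{11} = -3, 5, 13, 21, 29, 37, 45, 53, 61, 69, 77, 85.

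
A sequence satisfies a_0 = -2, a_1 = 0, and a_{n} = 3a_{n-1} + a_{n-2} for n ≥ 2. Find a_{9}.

The ordinary generating function has denominator 1 - 3q - q^2.
Iterating the recurrence: a_0,…,a_{9} = -2, 0, -2, -6, -20, -66, -218, -720, -2378, -7854.

-7854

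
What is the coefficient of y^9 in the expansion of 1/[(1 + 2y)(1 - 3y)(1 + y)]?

8448

Partial fractions give a closed form: a_n = (4/5)·(-2)^n + (9/20)·3^n + (-1/4)·(-1)^n.
At n = 9: a_9 = 8448.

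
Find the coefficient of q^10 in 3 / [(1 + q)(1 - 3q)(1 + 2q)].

82173

Partial fractions give a closed form: a_n = (-3/4)·(-1)^n + (27/20)·3^n + (12/5)·(-2)^n.
At n = 10: a_10 = 82173.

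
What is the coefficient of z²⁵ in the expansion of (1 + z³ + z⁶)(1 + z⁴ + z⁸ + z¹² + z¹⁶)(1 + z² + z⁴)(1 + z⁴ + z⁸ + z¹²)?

3

(1 + z³ + z⁶) has coefficients 1,0,0,1,0,0,1 for degrees 0…6.
(1 + z⁴ + z⁸ + z¹² + z¹⁶) has coefficients 1,0,0,0,1,0,0,0,1,0,0,0,1,0,0,0,1,0,0,0,0,0,0,0,0,0 for degrees 0…25.
Multiplying by (1 + z² + z⁴) gives running coefficients 1,0,1,0,2,0,1,0,2,0,1,0,2,0,1,0,2,0,1,0,1,0,0,0,0,0 for degrees 0…25.
Finally multiplying by (1 + z⁴ + z⁸ + z¹²), the product of all factors after the first has coefficients 1,0,1,0,3,0,2,0,5,0,3,0,7,0,4,0,8,0,4,0,7,0,3,0,5,0 for degrees 0…25.
[z²⁵] = 1·0 + 1·3 + 1·0 = 3.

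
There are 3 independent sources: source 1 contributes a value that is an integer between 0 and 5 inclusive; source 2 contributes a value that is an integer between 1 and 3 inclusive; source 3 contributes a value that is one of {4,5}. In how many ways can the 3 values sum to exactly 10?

The generating function for the choices is (1 + x + x^2 + x^3 + x^4 + x^5)·(x + x^2 + x^3)·(x^4 + x^5); the count is [x^10].
(1 + x + x^2 + x^3 + x^4 + x^5) has coefficients 1,1,1,1,1,1 for degrees 0…5.
(x + x^2 + x^3) has coefficients 0,1,1,1,0,0,0,0,0,0,0 for degrees 0…10.
Finally multiplying by (x^4 + x^5), the product of all factors after the first has coefficients 0,0,0,0,0,1,2,2,1,0,0 for degrees 0…10.
[x^10] = 1·0 + 1·0 + 1·1 + 1·2 + 1·2 + 1·1 = 6.

6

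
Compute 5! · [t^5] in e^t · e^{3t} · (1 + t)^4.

18144

The EGF product rule gives c_5 = Σ_{k_1+k_2+k_3=5} C(5; k_1,k_2,k_3) · ∏ g_i(k_i), where e^t gives (1)^k; e^{3t} gives (3)^k; (1+t)^4 gives the falling factorial (4)_k.
g_1(k) for k = 0…5: 1, 1, 1, 1, 1, 1.
g_2(k) for k = 0…5: 1, 3, 9, 27, 81, 243.
g_3(k) for k = 0…5: 1, 4, 12, 24, 24, 0.
First combine the last two factors: h(k) = Σ_j C(k,j)·g_2(j)·g_3(k−j) for k = 0…5: 1, 7, 45, 267, 1473, 7623.
c_5 = Σ_k C(5,k)·g_1(k)·h(5−k) = 1·1·7623 + 5·1·1473 + 10·1·267 + 10·1·45 + 5·1·7 + 1·1·1 = 7623 + 7365 + 2670 + 450 + 35 + 1 = 18144.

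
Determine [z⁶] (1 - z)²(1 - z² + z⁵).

-2

(1 - z)² has coefficients 1,-2,1 for degrees 0…2.
(1 - z² + z⁵) has coefficients 1,0,-1,0,0,1,0 for degrees 0…6.
[z⁶] = 1·0 − 2·1 + 1·0 = -2.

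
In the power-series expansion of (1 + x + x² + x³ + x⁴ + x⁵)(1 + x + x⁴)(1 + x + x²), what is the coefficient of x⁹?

3

(1 + x + x² + x³ + x⁴ + x⁵) has coefficients 1,1,1,1,1,1 for degrees 0…5.
(1 + x + x⁴) has coefficients 1,1,0,0,1,0,0,0,0,0 for degrees 0…9.
Finally multiplying by (1 + x + x²), the product of all factors after the first has coefficients 1,2,2,1,1,1,1,0,0,0 for degrees 0…9.
[x⁹] = 1·0 + 1·0 + 1·0 + 1·1 + 1·1 + 1·1 = 3.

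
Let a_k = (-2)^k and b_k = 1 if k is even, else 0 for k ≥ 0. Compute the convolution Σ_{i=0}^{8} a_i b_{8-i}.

The convolution is the x^8 coefficient of A(x)B(x).
Σ = 1·1 − 2·0 + 4·1 − 8·0 + 16·1 − 32·0 + 64·1 − 128·0 + 256·1 = 341.

341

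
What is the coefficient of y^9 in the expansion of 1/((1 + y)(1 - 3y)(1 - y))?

22143

The denominator gives the recurrence a_n = 3a_(n−1) + a_(n−2) − 3a_(n−3) for n ≥ 3; the numerator fixes a_0 = 1, a_1 = 3, a_2 = 10.
Iterating: 1, 3, 10, 30, 91, 273, 820, 2460, 7381, 22143, so a_9 = 22143.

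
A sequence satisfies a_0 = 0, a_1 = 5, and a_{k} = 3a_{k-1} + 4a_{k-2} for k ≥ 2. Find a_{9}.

262145

The ordinary generating function has denominator 1 - 3q - 4q^2.
Iterating the recurrence: a_0,…,a_{9} = 0, 5, 15, 65, 255, 1025, 4095, 16385, 65535, 262145.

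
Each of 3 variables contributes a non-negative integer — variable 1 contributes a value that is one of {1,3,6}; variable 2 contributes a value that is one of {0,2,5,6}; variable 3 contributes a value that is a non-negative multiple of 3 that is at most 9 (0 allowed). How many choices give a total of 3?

2

The generating function for the choices is (q + q^3 + q^6)·(1 + q^2 + q^5 + q^6)·(1 + q^3 + q^6 + q^9); the count is [q^3].
(q + q^3 + q^6) has coefficients 0,1,0,1 for degrees 0…3.
(1 + q^2 + q^5 + q^6) has coefficients 1,0,1,0 for degrees 0…3.
Finally multiplying by (1 + q^3 + q^6 + q^9), the product of all factors after the first has coefficients 1,0,1,1 for degrees 0…3.
[q^3] = 1·1 + 1·1 = 2.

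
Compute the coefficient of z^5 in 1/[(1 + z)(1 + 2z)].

-63

Partial fractions give a closed form: a_n = (-1)·(-1)^n + (2)·(-2)^n.
At n = 5: a_5 = -63.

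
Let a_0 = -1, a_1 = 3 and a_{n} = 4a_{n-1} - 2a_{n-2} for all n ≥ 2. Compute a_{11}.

The ordinary generating function has denominator 1 - 4z + 2z^2.
Iterating the recurrence: a_0,…,a_{11} = -1, 3, 14, 50, 172, 588, 2008, 6856, 23408, 79920, 272864, 931616.

931616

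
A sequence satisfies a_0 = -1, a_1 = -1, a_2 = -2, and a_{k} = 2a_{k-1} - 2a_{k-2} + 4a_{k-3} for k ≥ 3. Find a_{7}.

-88

The ordinary generating function has denominator 1 - 2t + 2t^2 - 4t^3.
Iterating the recurrence: a_0,…,a_{7} = -1, -1, -2, -6, -12, -20, -40, -88.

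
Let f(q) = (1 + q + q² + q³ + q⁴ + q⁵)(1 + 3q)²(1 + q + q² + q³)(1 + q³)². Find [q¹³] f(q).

(1 + q + q² + q³ + q⁴ + q⁵) has coefficients 1,1,1,1,1,1 for degrees 0…5.
(1 + 3q)² has coefficients 1,6,9,0,0,0,0,0,0,0,0,0,0,0 for degrees 0…13.
Multiplying by (1 + q + q² + q³) gives running coefficients 1,7,16,16,15,9,0,0,0,0,0,0,0,0 for degrees 0…13.
Finally multiplying by (1 + q³)², the product of all factors after the first has coefficients 1,7,16,18,29,41,33,37,34,16,15,9,0,0 for degrees 0…13.
[q¹³] = 1·0 + 1·0 + 1·9 + 1·15 + 1·16 + 1·34 = 74.

74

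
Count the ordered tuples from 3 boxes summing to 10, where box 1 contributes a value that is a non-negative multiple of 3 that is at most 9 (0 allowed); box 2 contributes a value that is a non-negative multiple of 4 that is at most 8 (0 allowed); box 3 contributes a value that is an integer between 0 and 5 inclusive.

5

The generating function for the choices is (1 + y^3 + y^6 + y^9)·(1 + y^4 + y^8)·(1 + y + y^2 + y^3 + y^4 + y^5); the count is [y^10].
(1 + y^3 + y^6 + y^9) has coefficients 1,0,0,1,0,0,1,0,0,1 for degrees 0…9.
(1 + y^4 + y^8) has coefficients 1,0,0,0,1,0,0,0,1,0,0 for degrees 0…10.
Finally multiplying by (1 + y + y^2 + y^3 + y^4 + y^5), the product of all factors after the first has coefficients 1,1,1,1,2,2,1,1,2,2,1 for degrees 0…10.
[y^10] = 1·1 + 1·1 + 1·2 + 1·1 = 5.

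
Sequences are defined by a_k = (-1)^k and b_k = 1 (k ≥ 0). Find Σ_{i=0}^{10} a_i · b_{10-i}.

Write out a_i and b_{10-i} for i = 0,…,10 and sum the products.
Σ = 1·1 − 1·1 + 1·1 − 1·1 + 1·1 − 1·1 + 1·1 − 1·1 + 1·1 − 1·1 + 1·1 = 1.

1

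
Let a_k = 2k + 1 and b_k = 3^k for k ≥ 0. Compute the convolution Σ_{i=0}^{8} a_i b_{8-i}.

This is [x^8] in the product of the two ordinary generating functions.
Σ = 1·6561 + 3·2187 + 5·729 + 7·243 + 9·81 + 11·27 + 13·9 + 15·3 + 17·1 = 19673.

19673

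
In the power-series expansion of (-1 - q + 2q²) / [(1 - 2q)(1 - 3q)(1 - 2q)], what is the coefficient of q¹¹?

-1707982

The denominator gives the recurrence a_n = 7a_(n−1) − 16a_(n−2) + 12a_(n−3) for n ≥ 3; the numerator fixes a_0 = -1, a_1 = -8, a_2 = -38.
Iterating: -1, -8, -38, -150, -538, -1822, -5946, -18926, -59210, -183006, -560794, -1707982, so a_11 = -1707982.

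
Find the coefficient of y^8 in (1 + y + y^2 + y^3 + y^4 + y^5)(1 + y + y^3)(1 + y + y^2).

(1 + y + y^2 + y^3 + y^4 + y^5) has coefficients 1,1,1,1,1,1 for degrees 0…5.
(1 + y + y^3) has coefficients 1,1,0,1,0,0,0,0,0 for degrees 0…8.
Finally multiplying by (1 + y + y^2), the product of all factors after the first has coefficients 1,2,2,2,1,1,0,0,0 for degrees 0…8.
[y^8] = 1·0 + 1·0 + 1·0 + 1·1 + 1·1 + 1·2 = 4.

4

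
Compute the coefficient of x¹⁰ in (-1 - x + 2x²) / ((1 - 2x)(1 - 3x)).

The denominator gives the recurrence a_n = 5a_(n−1) − 6a_(n−2) for n ≥ 3; the numerator fixes a_0 = -1, a_1 = -6, a_2 = -22.
Iterating: -1, -6, -22, -74, -238, -746, -2302, -7034, -21358, -64586, -194782, so a_10 = -194782.

-194782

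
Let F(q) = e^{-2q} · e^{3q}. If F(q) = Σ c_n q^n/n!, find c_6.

1

The EGF product rule gives c_6 = Σ_{k_1+k_2=6} C(6; k_1,k_2) · ∏ g_i(k_i), where e^{-2q} gives (-2)^k; e^{3q} gives (3)^k.
g_1(k) for k = 0…6: 1, -2, 4, -8, 16, -32, 64.
g_2(k) for k = 0…6: 1, 3, 9, 27, 81, 243, 729.
c_6 = Σ_k C(6,k)·g_1(k)·g_2(6−k) = 1·1·729 + 6·(-2)·243 + 15·4·81 + 20·(-8)·27 + 15·16·9 + 6·(-32)·3 + 1·64·1 = 729 − 2916 + 4860 − 4320 + 2160 − 576 + 64 = 1.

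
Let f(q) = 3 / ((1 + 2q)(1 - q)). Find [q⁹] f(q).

-1023

Partial fractions give a closed form: a_n = (2)·(-2)^n + (1)·1^n.
At n = 9: a_9 = -1023.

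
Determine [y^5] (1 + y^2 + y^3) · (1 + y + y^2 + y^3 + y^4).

(1 + y^2 + y^3) has coefficients 1,0,1,1 for degrees 0…3.
(1 + y + y^2 + y^3 + y^4) has coefficients 1,1,1,1,1,0 for degrees 0…5.
[y^5] = 1·0 + 1·1 + 1·1 = 2.

2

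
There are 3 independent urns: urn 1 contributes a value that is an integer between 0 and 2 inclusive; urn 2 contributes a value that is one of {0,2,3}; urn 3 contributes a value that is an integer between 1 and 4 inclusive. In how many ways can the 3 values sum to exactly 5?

7

The generating function for the choices is (1 + q + q^2)·(1 + q^2 + q^3)·(q + q^2 + q^3 + q^4); the count is [q^5].
(1 + q + q^2) has coefficients 1,1,1 for degrees 0…2.
(1 + q^2 + q^3) has coefficients 1,0,1,1,0,0 for degrees 0…5.
Finally multiplying by (q + q^2 + q^3 + q^4), the product of all factors after the first has coefficients 0,1,1,2,3,2 for degrees 0…5.
[q^5] = 1·2 + 1·3 + 1·2 = 7.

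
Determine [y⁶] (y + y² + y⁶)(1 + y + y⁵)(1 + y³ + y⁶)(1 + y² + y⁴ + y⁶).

6

(y + y² + y⁶) has coefficients 0,1,1,0,0,0,1 for degrees 0…6.
(1 + y + y⁵) has coefficients 1,1,0,0,0,1,0 for degrees 0…6.
Multiplying by (1 + y³ + y⁶) gives running coefficients 1,1,0,1,1,1,1 for degrees 0…6.
Finally multiplying by (1 + y² + y⁴ + y⁶), the product of all factors after the first has coefficients 1,1,1,2,2,3,3 for degrees 0…6.
[y⁶] = 1·3 + 1·2 + 1·1 = 6.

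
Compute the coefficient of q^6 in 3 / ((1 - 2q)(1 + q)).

129

Partial fractions give a closed form: a_n = (2)·2^n + (1)·(-1)^n.
At n = 6: a_6 = 129.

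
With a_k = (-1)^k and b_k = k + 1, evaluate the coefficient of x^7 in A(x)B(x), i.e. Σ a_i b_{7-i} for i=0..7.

4

This is [x^7] in the product of the two ordinary generating functions.
Σ = 1·8 − 1·7 + 1·6 − 1·5 + 1·4 − 1·3 + 1·2 − 1·1 = 4.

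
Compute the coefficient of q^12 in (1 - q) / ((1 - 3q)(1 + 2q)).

215034

The denominator gives the recurrence a_n = a_(n−1) + 6a_(n−2) for n ≥ 3; the numerator fixes a_0 = 1, a_1 = 0, a_2 = 6.
Iterating: 1, 0, 6, 6, 42, 78, 330, 798, 2778, 7566, 24234, 69630, 215034, so a_12 = 215034.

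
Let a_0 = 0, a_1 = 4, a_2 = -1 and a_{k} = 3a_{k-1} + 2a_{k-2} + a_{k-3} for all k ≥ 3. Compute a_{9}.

10447

The ordinary generating function has denominator 1 - 3y - 2y^2 - y^3.
Iterating the recurrence: a_0,…,a_{9} = 0, 4, -1, 5, 17, 60, 219, 794, 2880, 10447.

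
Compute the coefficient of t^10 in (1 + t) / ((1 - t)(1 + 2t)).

342

The denominator gives the recurrence a_n = −a_(n−1) + 2a_(n−2) for n ≥ 2; the numerator fixes a_0 = 1, a_1 = 0.
Iterating: 1, 0, 2, -2, 6, -10, 22, -42, 86, -170, 342, so a_10 = 342.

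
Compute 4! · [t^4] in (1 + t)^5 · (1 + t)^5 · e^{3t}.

19701

The EGF product rule gives c_4 = Σ_{k_1+k_2+k_3=4} C(4; k_1,k_2,k_3) · ∏ g_i(k_i), where (1+t)^5 gives the falling factorial (5)_k; (1+t)^5 gives the falling factorial (5)_k; e^{3t} gives (3)^k.
g_1(k) for k = 0…4: 1, 5, 20, 60, 120.
g_2(k) for k = 0…4: 1, 5, 20, 60, 120.
g_3(k) for k = 0…4: 1, 3, 9, 27, 81.
First combine the last two factors: h(k) = Σ_j C(k,j)·g_2(j)·g_3(k−j) for k = 0…4: 1, 8, 59, 402, 2541.
c_4 = Σ_k C(4,k)·g_1(k)·h(4−k) = 1·1·2541 + 4·5·402 + 6·20·59 + 4·60·8 + 1·120·1 = 2541 + 8040 + 7080 + 1920 + 120 = 19701.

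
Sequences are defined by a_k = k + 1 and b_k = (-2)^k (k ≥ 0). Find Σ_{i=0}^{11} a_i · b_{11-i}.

Write out a_i and b_{11-i} for i = 0,…,11 and sum the products.
Σ = 1·(-2048) + 2·1024 + 3·(-512) + 4·256 + 5·(-128) + 6·64 + 7·(-32) + 8·16 + 9·(-8) + 10·4 + 11·(-2) + 12·1 = -906.

-906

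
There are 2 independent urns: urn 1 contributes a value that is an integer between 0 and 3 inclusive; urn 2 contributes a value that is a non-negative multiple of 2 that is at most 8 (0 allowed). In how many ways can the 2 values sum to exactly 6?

The generating function for the choices is (1 + y + y^2 + y^3)·(1 + y^2 + y^4 + y^6 + y^8); the count is [y^6].
(1 + y + y^2 + y^3) has coefficients 1,1,1,1 for degrees 0…3.
(1 + y^2 + y^4 + y^6 + y^8) has coefficients 1,0,1,0,1,0,1 for degrees 0…6.
[y^6] = 1·1 + 1·0 + 1·1 + 1·0 = 2.

2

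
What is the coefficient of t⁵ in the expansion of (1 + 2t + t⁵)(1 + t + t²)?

(1 + 2t + t⁵) has coefficients 1,2,0,0,0,1 for degrees 0…5.
(1 + t + t²) has coefficients 1,1,1,0,0,0 for degrees 0…5.
[t⁵] = 1·0 + 2·0 + 1·1 = 1.

1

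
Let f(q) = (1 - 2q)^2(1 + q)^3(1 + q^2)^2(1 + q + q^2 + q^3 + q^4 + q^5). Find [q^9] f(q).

(1 - 2q)^2 has coefficients 1,-4,4 for degrees 0…2.
(1 + q)^3 has coefficients 1,3,3,1,0,0,0,0,0,0 for degrees 0…9.
Multiplying by (1 + q^2)^2 gives running coefficients 1,3,5,7,7,5,3,1,0,0 for degrees 0…9.
Finally multiplying by (1 + q + q^2 + q^3 + q^4 + q^5), the product of all factors after the first has coefficients 1,4,9,16,23,28,30,28,23,16 for degrees 0…9.
[q^9] = 1·16 − 4·23 + 4·28 = 36.

36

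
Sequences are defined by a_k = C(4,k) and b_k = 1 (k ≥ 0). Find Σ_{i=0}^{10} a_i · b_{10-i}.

16

The convolution is the x^10 coefficient of A(x)B(x).
Σ = 1·1 + 4·1 + 6·1 + 4·1 + 1·1 + 0·1 + 0·1 + 0·1 + 0·1 + 0·1 + 0·1 = 16.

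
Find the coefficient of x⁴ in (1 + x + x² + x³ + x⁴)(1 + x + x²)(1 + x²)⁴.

21

(1 + x + x² + x³ + x⁴) has coefficients 1,1,1,1,1 for degrees 0…4.
(1 + x + x²) has coefficients 1,1,1,0,0 for degrees 0…4.
Finally multiplying by (1 + x²)⁴, the product of all factors after the first has coefficients 1,1,5,4,10 for degrees 0…4.
[x⁴] = 1·10 + 1·4 + 1·5 + 1·1 + 1·1 = 21.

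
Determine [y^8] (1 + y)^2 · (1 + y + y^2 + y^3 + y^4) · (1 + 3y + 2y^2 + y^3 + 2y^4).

13

(1 + y)^2 has coefficients 1,2,1 for degrees 0…2.
(1 + y + y^2 + y^3 + y^4) has coefficients 1,1,1,1,1,0,0,0,0 for degrees 0…8.
Finally multiplying by (1 + 3y + 2y^2 + y^3 + 2y^4), the product of all factors after the first has coefficients 1,4,6,7,9,8,5,3,2 for degrees 0…8.
[y^8] = 1·2 + 2·3 + 1·5 = 13.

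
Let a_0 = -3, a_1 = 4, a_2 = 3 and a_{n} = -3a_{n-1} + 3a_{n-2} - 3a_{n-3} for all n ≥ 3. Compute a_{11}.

The ordinary generating function has denominator 1 + 3x - 3x^2 + 3x^3.
Iterating the recurrence: a_0,…,a_{11} = -3, 4, 3, 12, -39, 144, -585, 2304, -9099, 35964, -142101, 561492.

561492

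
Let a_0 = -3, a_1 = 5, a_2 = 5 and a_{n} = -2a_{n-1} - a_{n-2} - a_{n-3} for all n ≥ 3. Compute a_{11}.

The ordinary generating function has denominator 1 + 2q + q^2 + q^3.
Iterating the recurrence: a_0,…,a_{11} = -3, 5, 5, -12, 14, -21, 40, -73, 127, -221, 388, -682.

-682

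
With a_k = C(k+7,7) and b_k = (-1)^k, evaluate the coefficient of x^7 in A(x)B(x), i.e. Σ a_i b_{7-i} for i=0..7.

2269

The convolution is the t^7 coefficient of A(t)B(t).
Σ = 1·(-1) + 8·1 + 36·(-1) + 120·1 + 330·(-1) + 792·1 + 1716·(-1) + 3432·1 = 2269.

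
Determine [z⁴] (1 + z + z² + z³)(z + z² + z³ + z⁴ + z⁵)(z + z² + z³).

(1 + z + z² + z³) has coefficients 1,1,1,1 for degrees 0…3.
(z + z² + z³ + z⁴ + z⁵) has coefficients 0,1,1,1,1 for degrees 0…4.
Finally multiplying by (z + z² + z³), the product of all factors after the first has coefficients 0,0,1,2,3 for degrees 0…4.
[z⁴] = 1·3 + 1·2 + 1·1 + 1·0 = 6.

6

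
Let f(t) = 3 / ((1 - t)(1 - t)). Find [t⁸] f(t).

The denominator gives the recurrence a_n = 2a_(n−1) − a_(n−2) for n ≥ 2; the numerator fixes a_0 = 3, a_1 = 6.
Iterating: 3, 6, 9, 12, 15, 18, 21, 24, 27, so a_8 = 27.

27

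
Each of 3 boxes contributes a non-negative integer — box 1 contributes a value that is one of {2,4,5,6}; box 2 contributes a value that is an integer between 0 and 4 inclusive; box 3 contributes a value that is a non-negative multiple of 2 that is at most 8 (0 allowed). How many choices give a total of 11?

9

The generating function for the choices is (x² + x⁴ + x⁵ + x⁶)·(1 + x + x² + x³ + x⁴)·(1 + x² + x⁴ + x⁶ + x⁸); the count is [x¹¹].
(x² + x⁴ + x⁵ + x⁶) has coefficients 0,0,1,0,1,1,1 for degrees 0…6.
(1 + x + x² + x³ + x⁴) has coefficients 1,1,1,1,1,0,0,0,0,0,0,0 for degrees 0…11.
Finally multiplying by (1 + x² + x⁴ + x⁶ + x⁸), the product of all factors after the first has coefficients 1,1,2,2,3,2,3,2,3,2,2,1 for degrees 0…11.
[x¹¹] = 1·2 + 1·2 + 1·3 + 1·2 = 9.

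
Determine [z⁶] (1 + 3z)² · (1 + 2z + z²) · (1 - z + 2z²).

18

(1 + 3z)² has coefficients 1,6,9 for degrees 0…2.
(1 + 2z + z²) has coefficients 1,2,1,0,0,0,0 for degrees 0…6.
Finally multiplying by (1 - z + 2z²), the product of all factors after the first has coefficients 1,1,1,3,2,0,0 for degrees 0…6.
[z⁶] = 1·0 + 6·0 + 9·2 = 18.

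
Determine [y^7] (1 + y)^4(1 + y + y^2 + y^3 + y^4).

(1 + y)^4 has coefficients 1,4,6,4,1 for degrees 0…4.
(1 + y + y^2 + y^3 + y^4) has coefficients 1,1,1,1,1,0,0,0 for degrees 0…7.
[y^7] = 1·0 + 4·0 + 6·0 + 4·1 + 1·1 = 5.

5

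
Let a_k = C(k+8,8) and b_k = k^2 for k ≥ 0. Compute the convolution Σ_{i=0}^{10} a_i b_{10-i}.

243542

This is [x^10] in the product of the two ordinary generating functions.
Σ = 1·100 + 9·81 + 45·64 + 165·49 + 495·36 + 1287·25 + 3003·16 + 6435·9 + 12870·4 + 24310·1 + 43758·0 = 243542.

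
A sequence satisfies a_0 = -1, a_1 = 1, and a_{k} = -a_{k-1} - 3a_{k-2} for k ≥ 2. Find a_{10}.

The ordinary generating function has denominator 1 + z + 3z^2.
Iterating the recurrence: a_0,…,a_{10} = -1, 1, 2, -5, -1, 16, -13, -35, 74, 31, -253.

-253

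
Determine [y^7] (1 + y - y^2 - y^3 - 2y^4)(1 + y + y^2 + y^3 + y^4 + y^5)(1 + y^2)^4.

-4

(1 + y - y^2 - y^3 - 2y^4) has coefficients 1,1,-1,-1,-2 for degrees 0…4.
(1 + y + y^2 + y^3 + y^4 + y^5) has coefficients 1,1,1,1,1,1,0,0 for degrees 0…7.
Finally multiplying by (1 + y^2)^4, the product of all factors after the first has coefficients 1,1,5,5,11,11,14,14 for degrees 0…7.
[y^7] = 1·14 + 1·14 − 1·11 − 1·11 − 2·5 = -4.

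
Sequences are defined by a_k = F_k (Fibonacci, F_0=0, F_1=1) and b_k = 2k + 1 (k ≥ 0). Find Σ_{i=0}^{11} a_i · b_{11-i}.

The convolution is the x^11 coefficient of A(x)B(x).
Σ = 0·23 + 1·21 + 1·19 + 2·17 + 3·15 + 5·13 + 8·11 + 13·9 + 21·7 + 34·5 + 55·3 + 89·1 = 960.

960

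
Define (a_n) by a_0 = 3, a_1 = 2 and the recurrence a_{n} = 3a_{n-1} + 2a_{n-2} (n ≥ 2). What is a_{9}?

The ordinary generating function has denominator 1 - 3y - 2y^2.
Iterating the recurrence: a_0,…,a_{9} = 3, 2, 12, 40, 144, 512, 1824, 6496, 23136, 82400.

82400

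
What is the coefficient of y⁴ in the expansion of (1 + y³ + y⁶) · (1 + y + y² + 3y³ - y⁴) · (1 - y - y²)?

(1 + y³ + y⁶) has coefficients 1,0,0,1,0 for degrees 0…4.
(1 + y + y² + 3y³ - y⁴) has coefficients 1,1,1,3,-1 for degrees 0…4.
Finally multiplying by (1 - y - y²), the product of all factors after the first has coefficients 1,0,-1,1,-5 for degrees 0…4.
[y⁴] = 1·(-5) + 1·0 = -5.

-5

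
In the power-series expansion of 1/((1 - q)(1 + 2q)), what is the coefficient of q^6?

43

Partial fractions give a closed form: a_n = (1/3)·1^n + (2/3)·(-2)^n.
At n = 6: a_6 = 43.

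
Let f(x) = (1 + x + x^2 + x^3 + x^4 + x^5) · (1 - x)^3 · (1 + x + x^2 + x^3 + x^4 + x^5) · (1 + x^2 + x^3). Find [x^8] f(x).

-2

(1 + x + x^2 + x^3 + x^4 + x^5) has coefficients 1,1,1,1,1,1 for degrees 0…5.
(1 - x)^3 has coefficients 1,-3,3,-1,0,0,0,0,0 for degrees 0…8.
Multiplying by (1 + x + x^2 + x^3 + x^4 + x^5) gives running coefficients 1,-2,1,0,0,0,-1,2,-1 for degrees 0…8.
Finally multiplying by (1 + x^2 + x^3), the product of all factors after the first has coefficients 1,-2,2,-1,-1,1,-1,2,-2 for degrees 0…8.
[x^8] = 1·(-2) + 1·2 + 1·(-1) + 1·1 + 1·(-1) + 1·(-1) = -2.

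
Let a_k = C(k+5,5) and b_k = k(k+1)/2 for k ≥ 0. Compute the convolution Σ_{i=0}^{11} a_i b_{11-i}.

43758

This is [x^11] in the product of the two ordinary generating functions.
Σ = 1·66 + 6·55 + 21·45 + 56·36 + 126·28 + 252·21 + 462·15 + 792·10 + 1287·6 + 2002·3 + 3003·1 + 4368·0 = 43758.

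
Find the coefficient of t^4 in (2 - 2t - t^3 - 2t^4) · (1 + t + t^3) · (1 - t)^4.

-19

(2 - 2t - t^3 - 2t^4) has coefficients 2,-2,0,-1,-2 for degrees 0…4.
(1 + t + t^3) has coefficients 1,1,0,1,0 for degrees 0…4.
Finally multiplying by (1 - t)^4, the product of all factors after the first has coefficients 1,-3,2,3,-7 for degrees 0…4.
[t^4] = 2·(-7) − 2·3 − 1·(-3) − 2·1 = -19.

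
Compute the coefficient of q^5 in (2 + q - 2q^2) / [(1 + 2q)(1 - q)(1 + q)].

Partial fractions give a closed form: a_n = (4/3)·(-2)^n + (1/6)·1^n + (1/2)·(-1)^n.
At n = 5: a_5 = -43.

-43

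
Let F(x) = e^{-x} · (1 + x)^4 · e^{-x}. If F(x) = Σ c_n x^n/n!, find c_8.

The EGF product rule gives c_8 = Σ_{k_1+k_2+k_3=8} C(8; k_1,k_2,k_3) · ∏ g_i(k_i), where e^{-x} gives (-1)^k; (1+x)^4 gives the falling factorial (4)_k; e^{-x} gives (-1)^k.
g_1(k) for k = 0…8: 1, -1, 1, -1, 1, -1, 1, -1, 1.
g_2(k) for k = 0…8: 1, 4, 12, 24, 24, 0, 0, 0, 0.
g_3(k) for k = 0…8: 1, -1, 1, -1, 1, -1, 1, -1, 1.
First combine the last two factors: h(k) = Σ_j C(k,j)·g_2(j)·g_3(k−j) for k = 0…8: 1, 3, 5, -1, -15, 19, 37, -225, 641.
c_8 = Σ_k C(8,k)·g_1(k)·h(8−k) = 1·1·641 + 8·(-1)·(-225) + 28·1·37 + 56·(-1)·19 + 70·1·(-15) + 56·(-1)·(-1) + 28·1·5 + 8·(-1)·3 + 1·1·1 = 641 + 1800 + 1036 − 1064 − 1050 + 56 + 140 − 24 + 1 = 1536.

1536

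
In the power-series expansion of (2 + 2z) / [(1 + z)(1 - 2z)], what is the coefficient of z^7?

The denominator gives the recurrence a_n = a_(n−1) + 2a_(n−2) for n ≥ 3; the numerator fixes a_0 = 2, a_1 = 4, a_2 = 8.
Iterating: 2, 4, 8, 16, 32, 64, 128, 256, so a_7 = 256.

256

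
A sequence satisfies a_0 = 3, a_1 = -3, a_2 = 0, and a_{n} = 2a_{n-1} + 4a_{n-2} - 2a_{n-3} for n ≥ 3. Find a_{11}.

The ordinary generating function has denominator 1 - 2t - 4t^2 + 2t^3.
Iterating the recurrence: a_0,…,a_{11} = 3, -3, 0, -18, -30, -132, -348, -1164, -3456, -10872, -33240, -103056.

-103056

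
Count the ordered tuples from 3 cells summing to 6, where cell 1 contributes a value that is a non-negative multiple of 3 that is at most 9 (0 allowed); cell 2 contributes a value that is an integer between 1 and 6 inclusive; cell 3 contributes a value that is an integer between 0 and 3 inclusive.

The generating function for the choices is (1 + x^3 + x^6 + x^9)·(x + x^2 + x^3 + x^4 + x^5 + x^6)·(1 + x + x^2 + x^3); the count is [x^6].
(1 + x^3 + x^6 + x^9) has coefficients 1,0,0,1,0,0,1 for degrees 0…6.
(x + x^2 + x^3 + x^4 + x^5 + x^6) has coefficients 0,1,1,1,1,1,1 for degrees 0…6.
Finally multiplying by (1 + x + x^2 + x^3), the product of all factors after the first has coefficients 0,1,2,3,4,4,4 for degrees 0…6.
[x^6] = 1·4 + 1·3 + 1·0 = 7.

7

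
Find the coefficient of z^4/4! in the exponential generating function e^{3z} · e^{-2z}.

The EGF product rule gives c_4 = Σ_{k_1+k_2=4} C(4; k_1,k_2) · ∏ g_i(k_i), where e^{3z} gives (3)^k; e^{-2z} gives (-2)^k.
g_1(k) for k = 0…4: 1, 3, 9, 27, 81.
g_2(k) for k = 0…4: 1, -2, 4, -8, 16.
c_4 = Σ_k C(4,k)·g_1(k)·g_2(4−k) = 1·1·16 + 4·3·(-8) + 6·9·4 + 4·27·(-2) + 1·81·1 = 16 − 96 + 216 − 216 + 81 = 1.

1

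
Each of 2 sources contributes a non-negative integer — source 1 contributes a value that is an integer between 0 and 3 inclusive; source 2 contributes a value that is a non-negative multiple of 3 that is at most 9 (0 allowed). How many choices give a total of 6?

The generating function for the choices is (1 + q + q^2 + q^3)·(1 + q^3 + q^6 + q^9); the count is [q^6].
(1 + q + q^2 + q^3) has coefficients 1,1,1,1 for degrees 0…3.
(1 + q^3 + q^6 + q^9) has coefficients 1,0,0,1,0,0,1 for degrees 0…6.
[q^6] = 1·1 + 1·0 + 1·0 + 1·1 = 2.

2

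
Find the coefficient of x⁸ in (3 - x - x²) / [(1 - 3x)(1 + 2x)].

The denominator gives the recurrence a_n = a_(n−1) + 6a_(n−2) for n ≥ 3; the numerator fixes a_0 = 3, a_1 = 2, a_2 = 19.
Iterating: 3, 2, 19, 31, 145, 331, 1201, 3187, 10393, so a_8 = 10393.

10393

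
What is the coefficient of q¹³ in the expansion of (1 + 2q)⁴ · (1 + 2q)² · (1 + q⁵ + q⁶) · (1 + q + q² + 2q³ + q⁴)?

1584

(1 + 2q)⁴ has coefficients 1,8,24,32,16 for degrees 0…4.
(1 + 2q)² has coefficients 1,4,4,0,0,0,0,0,0,0,0,0,0,0 for degrees 0…13.
Multiplying by (1 + q⁵ + q⁶) gives running coefficients 1,4,4,0,0,1,5,8,4,0,0,0,0,0 for degrees 0…13.
Finally multiplying by (1 + q + q² + 2q³ + q⁴), the product of all factors after the first has coefficients 1,5,9,10,13,13,10,14,19,23,25,16,4,0 for degrees 0…13.
[q¹³] = 1·0 + 8·4 + 24·16 + 32·25 + 16·23 = 1584.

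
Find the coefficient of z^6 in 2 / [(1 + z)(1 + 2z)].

Partial fractions give a closed form: a_n = (-2)·(-1)^n + (4)·(-2)^n.
At n = 6: a_6 = 254.

254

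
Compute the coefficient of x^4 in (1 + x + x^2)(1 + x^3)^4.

4

(1 + x + x^2) has coefficients 1,1,1 for degrees 0…2.
(1 + x^3)^4 has coefficients 1,0,0,4,0 for degrees 0…4.
[x^4] = 1·0 + 1·4 + 1·0 = 4.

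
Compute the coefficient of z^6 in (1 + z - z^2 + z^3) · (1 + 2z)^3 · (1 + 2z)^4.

(1 + z - z^2 + z^3) has coefficients 1,1,-1,1 for degrees 0…3.
(1 + 2z)^3 has coefficients 1,6,12,8,0,0,0 for degrees 0…6.
Finally multiplying by (1 + 2z)^4, the product of all factors after the first has coefficients 1,14,84,280,560,672,448 for degrees 0…6.
[z^6] = 1·448 + 1·672 − 1·560 + 1·280 = 840.

840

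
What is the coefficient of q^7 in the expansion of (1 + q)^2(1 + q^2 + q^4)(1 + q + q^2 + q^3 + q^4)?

(1 + q)^2 has coefficients 1,2,1 for degrees 0…2.
(1 + q^2 + q^4) has coefficients 1,0,1,0,1,0,0,0 for degrees 0…7.
Finally multiplying by (1 + q + q^2 + q^3 + q^4), the product of all factors after the first has coefficients 1,1,2,2,3,2,2,1 for degrees 0…7.
[q^7] = 1·1 + 2·2 + 1·2 = 7.

7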